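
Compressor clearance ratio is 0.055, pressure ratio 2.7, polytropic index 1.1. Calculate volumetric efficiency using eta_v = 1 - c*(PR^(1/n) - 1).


PR^(1/n) = 2.7^(1/1.1) = 2.46688484
eta_v = 1 - 0.055 * (2.46688484 - 1)
eta_v = 0.9193

0.9193


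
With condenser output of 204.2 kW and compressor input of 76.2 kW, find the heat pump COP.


COP_hp = Q_cond / W
COP_hp = 204.2 / 76.2
COP_hp = 2.68

2.68


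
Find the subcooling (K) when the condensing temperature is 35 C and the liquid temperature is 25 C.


Subcooling = T_cond - T_liquid
Subcooling = 35 - 25
Subcooling = 10 K

10


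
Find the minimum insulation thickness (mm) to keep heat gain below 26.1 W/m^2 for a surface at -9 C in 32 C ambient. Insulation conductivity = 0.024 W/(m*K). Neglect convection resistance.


dT = 32 - (-9) = 41 K
thickness = k * dT / q_max * 1000
thickness = 0.024 * 41 / 26.1 * 1000
thickness = 37.7 mm

37.7


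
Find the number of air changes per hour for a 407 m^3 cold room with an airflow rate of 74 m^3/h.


ACH = flow / volume
ACH = 74 / 407
ACH = 0.182

0.182


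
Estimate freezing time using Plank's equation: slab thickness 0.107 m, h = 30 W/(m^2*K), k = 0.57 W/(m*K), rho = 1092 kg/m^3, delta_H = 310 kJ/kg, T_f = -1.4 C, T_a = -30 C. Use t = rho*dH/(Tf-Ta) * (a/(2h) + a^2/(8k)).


dT = -1.4 - (-30) = 28.6 K
term1 = a/(2h) = 0.107/(2*30) = 0.001783333333
term2 = a^2/(8k) = 0.107^2/(8*0.57) = 0.002510745614
t = rho*dH*1000/dT * (term1 + term2)
t = 1092*310*1000/28.6 * (0.001783333333 + 0.002510745614)
t = 50826 s

50826


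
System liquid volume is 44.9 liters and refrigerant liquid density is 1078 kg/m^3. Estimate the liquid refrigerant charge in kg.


Charge = V * rho / 1000
Charge = 44.9 * 1078 / 1000
Charge = 48.4 kg

48.4


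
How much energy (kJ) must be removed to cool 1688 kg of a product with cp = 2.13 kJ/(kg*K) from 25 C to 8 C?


dT = 25 - (8) = 17 K
Q = m * cp * dT = 1688 * 2.13 * 17
Q = 61122 kJ

61122


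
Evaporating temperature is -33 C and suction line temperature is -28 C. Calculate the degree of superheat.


Superheat = T_suction - T_evap
Superheat = -28 - (-33)
Superheat = 5 K

5


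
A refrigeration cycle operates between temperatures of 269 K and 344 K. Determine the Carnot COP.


dT = 344 - 269 = 75 K
COP_carnot = T_cold / dT = 269 / 75
COP_carnot = 3.587

3.587


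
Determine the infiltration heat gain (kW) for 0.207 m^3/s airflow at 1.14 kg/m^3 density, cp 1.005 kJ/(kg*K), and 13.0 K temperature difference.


Q = V_dot * rho * cp * dT
Q = 0.207 * 1.14 * 1.005 * 13.0
Q = 3.083 kW

3.083


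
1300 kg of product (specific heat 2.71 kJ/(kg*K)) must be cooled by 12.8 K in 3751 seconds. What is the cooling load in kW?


Q = m * cp * dT / t
Q = 1300 * 2.71 * 12.8 / 3751
Q = 12.022 kW

12.022


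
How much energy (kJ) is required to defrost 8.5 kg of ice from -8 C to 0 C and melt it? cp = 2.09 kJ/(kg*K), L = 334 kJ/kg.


Sensible heat = cp * dT = 2.09 * 8 = 16.72 kJ/kg
Total per kg = 16.72 + 334 = 350.72 kJ/kg
Q = m * total = 8.5 * 350.72
Q = 2981.1 kJ

2981.1


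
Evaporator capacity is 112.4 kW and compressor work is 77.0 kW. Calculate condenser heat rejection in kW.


Q_cond = Q_evap + W
Q_cond = 112.4 + 77.0
Q_cond = 189.4 kW

189.4


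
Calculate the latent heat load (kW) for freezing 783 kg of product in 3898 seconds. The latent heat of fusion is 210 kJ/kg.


Q_lat = m * h_fg / t
Q_lat = 783 * 210 / 3898
Q_lat = 42.18 kW

42.18


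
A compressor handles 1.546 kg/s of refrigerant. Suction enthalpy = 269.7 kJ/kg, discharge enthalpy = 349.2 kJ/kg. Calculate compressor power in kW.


dh = 349.2 - 269.7 = 79.5 kJ/kg
W = m_dot * dh = 1.546 * 79.5 = 122.91 kW

122.91


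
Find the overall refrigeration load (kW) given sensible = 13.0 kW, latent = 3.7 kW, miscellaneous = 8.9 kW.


Q_total = Q_s + Q_l + Q_misc
Q_total = 13.0 + 3.7 + 8.9
Q_total = 25.6 kW

25.6


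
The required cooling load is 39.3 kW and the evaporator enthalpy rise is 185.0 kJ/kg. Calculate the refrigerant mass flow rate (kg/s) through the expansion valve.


m_dot = Q / dh
m_dot = 39.3 / 185.0
m_dot = 0.2124 kg/s

0.2124


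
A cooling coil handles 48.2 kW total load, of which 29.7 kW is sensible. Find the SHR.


SHR = Q_sensible / Q_total
SHR = 29.7 / 48.2
SHR = 0.616

0.616


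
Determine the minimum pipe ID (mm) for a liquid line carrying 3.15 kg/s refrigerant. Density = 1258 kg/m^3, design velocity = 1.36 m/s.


A = m_dot / (rho * v) = 3.15 / (1258 * 1.36) = 0.001841157767 m^2
d = sqrt(4*A/pi) * 1000
d = 48.4 mm

48.4


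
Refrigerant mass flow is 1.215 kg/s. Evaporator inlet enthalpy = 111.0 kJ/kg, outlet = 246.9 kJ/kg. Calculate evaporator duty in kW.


dh = 246.9 - 111.0 = 135.9 kJ/kg
Q_evap = m_dot * dh = 1.215 * 135.9
Q_evap = 165.12 kW

165.12


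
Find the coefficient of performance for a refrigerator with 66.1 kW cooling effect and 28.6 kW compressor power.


COP = Q_evap / W
COP = 66.1 / 28.6
COP = 2.311

2.311


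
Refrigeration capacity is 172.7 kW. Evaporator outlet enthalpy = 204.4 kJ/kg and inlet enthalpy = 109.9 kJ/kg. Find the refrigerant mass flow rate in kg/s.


dh = 204.4 - 109.9 = 94.5 kJ/kg
m_dot = Q / dh = 172.7 / 94.5 = 1.8275 kg/s

1.8275


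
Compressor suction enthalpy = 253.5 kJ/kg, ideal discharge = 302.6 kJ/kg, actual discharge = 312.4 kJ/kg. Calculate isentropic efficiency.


dh_ideal = 302.6 - 253.5 = 49.1 kJ/kg
dh_actual = 312.4 - 253.5 = 58.9 kJ/kg
eta_s = dh_ideal / dh_actual = 49.1 / 58.9
eta_s = 0.8336

0.8336


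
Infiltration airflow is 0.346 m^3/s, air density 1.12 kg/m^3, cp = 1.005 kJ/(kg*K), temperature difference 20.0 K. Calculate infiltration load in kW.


Q = V_dot * rho * cp * dT
Q = 0.346 * 1.12 * 1.005 * 20.0
Q = 7.789 kW

7.789


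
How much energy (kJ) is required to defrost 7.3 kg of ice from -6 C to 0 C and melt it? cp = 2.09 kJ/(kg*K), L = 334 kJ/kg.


Sensible heat = cp * dT = 2.09 * 6 = 12.54 kJ/kg
Total per kg = 12.54 + 334 = 346.54 kJ/kg
Q = m * total = 7.3 * 346.54
Q = 2529.7 kJ

2529.7


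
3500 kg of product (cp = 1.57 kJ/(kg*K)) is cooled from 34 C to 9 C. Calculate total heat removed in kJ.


dT = 34 - (9) = 25 K
Q = m * cp * dT = 3500 * 1.57 * 25
Q = 137375 kJ

137375


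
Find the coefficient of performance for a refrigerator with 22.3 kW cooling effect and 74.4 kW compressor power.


COP = Q_evap / W
COP = 22.3 / 74.4
COP = 0.3

0.3


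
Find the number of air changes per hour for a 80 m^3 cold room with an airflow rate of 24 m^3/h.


ACH = flow / volume
ACH = 24 / 80
ACH = 0.3

0.3


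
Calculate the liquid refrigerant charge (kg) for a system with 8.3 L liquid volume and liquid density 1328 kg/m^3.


Charge = V * rho / 1000
Charge = 8.3 * 1328 / 1000
Charge = 11.02 kg

11.02


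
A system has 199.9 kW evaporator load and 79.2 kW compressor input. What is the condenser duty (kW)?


Q_cond = Q_evap + W
Q_cond = 199.9 + 79.2
Q_cond = 279.1 kW

279.1


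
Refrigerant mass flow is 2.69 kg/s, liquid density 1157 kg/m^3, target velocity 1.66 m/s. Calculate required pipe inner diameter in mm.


A = m_dot / (rho * v) = 2.69 / (1157 * 1.66) = 0.001400589393 m^2
d = sqrt(4*A/pi) * 1000
d = 42.2 mm

42.2


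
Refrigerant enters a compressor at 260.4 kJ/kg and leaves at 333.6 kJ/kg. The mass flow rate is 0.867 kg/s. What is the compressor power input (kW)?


dh = 333.6 - 260.4 = 73.2 kJ/kg
W = m_dot * dh = 0.867 * 73.2 = 63.46 kW

63.46


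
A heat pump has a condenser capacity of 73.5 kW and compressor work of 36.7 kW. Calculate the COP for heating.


COP_hp = Q_cond / W
COP_hp = 73.5 / 36.7
COP_hp = 2.003

2.003


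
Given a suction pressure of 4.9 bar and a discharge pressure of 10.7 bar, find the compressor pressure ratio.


PR = P_high / P_low
PR = 10.7 / 4.9
PR = 2.184

2.184


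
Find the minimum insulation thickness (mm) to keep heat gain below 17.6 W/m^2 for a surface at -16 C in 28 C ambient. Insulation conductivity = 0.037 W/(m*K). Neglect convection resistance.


dT = 28 - (-16) = 44 K
thickness = k * dT / q_max * 1000
thickness = 0.037 * 44 / 17.6 * 1000
thickness = 92.5 mm

92.5


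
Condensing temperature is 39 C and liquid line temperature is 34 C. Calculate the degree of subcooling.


Subcooling = T_cond - T_liquid
Subcooling = 39 - 34
Subcooling = 5 K

5


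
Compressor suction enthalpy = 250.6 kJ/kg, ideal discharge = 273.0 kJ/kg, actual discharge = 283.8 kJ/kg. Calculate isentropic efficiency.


dh_ideal = 273.0 - 250.6 = 22.4 kJ/kg
dh_actual = 283.8 - 250.6 = 33.2 kJ/kg
eta_s = dh_ideal / dh_actual = 22.4 / 33.2
eta_s = 0.6747

0.6747


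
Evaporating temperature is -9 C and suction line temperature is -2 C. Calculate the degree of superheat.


Superheat = T_suction - T_evap
Superheat = -2 - (-9)
Superheat = 7 K

7


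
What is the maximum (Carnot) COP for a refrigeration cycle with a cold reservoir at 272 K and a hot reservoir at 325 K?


dT = 325 - 272 = 53 K
COP_carnot = T_cold / dT = 272 / 53
COP_carnot = 5.132

5.132


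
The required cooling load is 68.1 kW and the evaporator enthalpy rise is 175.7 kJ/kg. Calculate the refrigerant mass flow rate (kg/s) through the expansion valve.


m_dot = Q / dh
m_dot = 68.1 / 175.7
m_dot = 0.3876 kg/s

0.3876


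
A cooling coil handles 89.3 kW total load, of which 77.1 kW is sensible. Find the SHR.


SHR = Q_sensible / Q_total
SHR = 77.1 / 89.3
SHR = 0.863

0.863


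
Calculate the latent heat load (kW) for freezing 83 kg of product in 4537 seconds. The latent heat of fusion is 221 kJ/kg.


Q_lat = m * h_fg / t
Q_lat = 83 * 221 / 4537
Q_lat = 4.04 kW

4.04


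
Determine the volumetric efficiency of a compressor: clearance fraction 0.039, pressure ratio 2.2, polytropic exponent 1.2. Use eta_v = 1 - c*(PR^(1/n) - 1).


PR^(1/n) = 2.2^(1/1.2) = 1.92908886
eta_v = 1 - 0.039 * (1.92908886 - 1)
eta_v = 0.9638

0.9638


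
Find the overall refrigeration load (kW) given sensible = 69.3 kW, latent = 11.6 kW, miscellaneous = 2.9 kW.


Q_total = Q_s + Q_l + Q_misc
Q_total = 69.3 + 11.6 + 2.9
Q_total = 83.8 kW

83.8


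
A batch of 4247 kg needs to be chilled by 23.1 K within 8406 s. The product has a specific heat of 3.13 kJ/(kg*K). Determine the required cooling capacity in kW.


Q = m * cp * dT / t
Q = 4247 * 3.13 * 23.1 / 8406
Q = 36.53 kW

36.53


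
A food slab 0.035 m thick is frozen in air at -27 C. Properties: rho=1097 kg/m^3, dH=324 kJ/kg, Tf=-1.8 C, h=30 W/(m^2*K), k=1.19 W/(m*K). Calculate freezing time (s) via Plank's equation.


dT = -1.8 - (-27) = 25.2 K
term1 = a/(2h) = 0.035/(2*30) = 0.0005833333333
term2 = a^2/(8k) = 0.035^2/(8*1.19) = 0.0001286764706
t = rho*dH*1000/dT * (term1 + term2)
t = 1097*324*1000/25.2 * (0.0005833333333 + 0.0001286764706)
t = 10042 s

10042


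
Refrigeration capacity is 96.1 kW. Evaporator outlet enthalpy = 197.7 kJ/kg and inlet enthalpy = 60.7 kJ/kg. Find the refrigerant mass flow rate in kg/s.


dh = 197.7 - 60.7 = 137.0 kJ/kg
m_dot = Q / dh = 96.1 / 137.0 = 0.7015 kg/s

0.7015


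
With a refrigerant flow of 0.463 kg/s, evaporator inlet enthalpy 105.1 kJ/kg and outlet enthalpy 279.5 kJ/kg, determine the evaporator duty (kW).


dh = 279.5 - 105.1 = 174.4 kJ/kg
Q_evap = m_dot * dh = 0.463 * 174.4
Q_evap = 80.75 kW

80.75


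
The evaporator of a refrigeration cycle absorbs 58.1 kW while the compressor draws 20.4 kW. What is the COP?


COP = Q_evap / W
COP = 58.1 / 20.4
COP = 2.848

2.848


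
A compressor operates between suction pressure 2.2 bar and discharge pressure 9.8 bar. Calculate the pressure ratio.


PR = P_high / P_low
PR = 9.8 / 2.2
PR = 4.455

4.455


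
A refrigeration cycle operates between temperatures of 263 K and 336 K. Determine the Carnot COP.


dT = 336 - 263 = 73 K
COP_carnot = T_cold / dT = 263 / 73
COP_carnot = 3.603

3.603


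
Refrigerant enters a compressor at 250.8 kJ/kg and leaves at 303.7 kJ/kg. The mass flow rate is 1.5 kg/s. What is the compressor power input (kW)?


dh = 303.7 - 250.8 = 52.9 kJ/kg
W = m_dot * dh = 1.5 * 52.9 = 79.35 kW

79.35


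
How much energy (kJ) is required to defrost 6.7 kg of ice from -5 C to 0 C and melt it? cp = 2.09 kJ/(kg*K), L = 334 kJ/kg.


Sensible heat = cp * dT = 2.09 * 5 = 10.45 kJ/kg
Total per kg = 10.45 + 334 = 344.45 kJ/kg
Q = m * total = 6.7 * 344.45
Q = 2307.8 kJ

2307.8


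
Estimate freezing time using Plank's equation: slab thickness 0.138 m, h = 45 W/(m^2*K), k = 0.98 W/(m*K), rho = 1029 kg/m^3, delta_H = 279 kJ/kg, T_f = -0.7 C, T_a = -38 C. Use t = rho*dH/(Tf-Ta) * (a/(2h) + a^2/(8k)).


dT = -0.7 - (-38) = 37.3 K
term1 = a/(2h) = 0.138/(2*45) = 0.001533333333
term2 = a^2/(8k) = 0.138^2/(8*0.98) = 0.002429081633
t = rho*dH*1000/dT * (term1 + term2)
t = 1029*279*1000/37.3 * (0.001533333333 + 0.002429081633)
t = 30498 s

30498


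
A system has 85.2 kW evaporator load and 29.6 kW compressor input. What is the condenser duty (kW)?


Q_cond = Q_evap + W
Q_cond = 85.2 + 29.6
Q_cond = 114.8 kW

114.8


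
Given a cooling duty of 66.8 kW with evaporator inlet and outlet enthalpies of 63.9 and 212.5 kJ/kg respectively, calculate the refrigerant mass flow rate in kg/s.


dh = 212.5 - 63.9 = 148.6 kJ/kg
m_dot = Q / dh = 66.8 / 148.6 = 0.4495 kg/s

0.4495


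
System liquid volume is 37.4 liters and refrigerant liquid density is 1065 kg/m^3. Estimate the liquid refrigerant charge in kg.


Charge = V * rho / 1000
Charge = 37.4 * 1065 / 1000
Charge = 39.83 kg

39.83


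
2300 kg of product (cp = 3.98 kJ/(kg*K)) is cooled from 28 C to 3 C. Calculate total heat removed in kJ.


dT = 28 - (3) = 25 K
Q = m * cp * dT = 2300 * 3.98 * 25
Q = 228850 kJ

228850


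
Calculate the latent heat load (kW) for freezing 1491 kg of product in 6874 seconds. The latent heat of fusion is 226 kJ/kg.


Q_lat = m * h_fg / t
Q_lat = 1491 * 226 / 6874
Q_lat = 49.02 kW

49.02


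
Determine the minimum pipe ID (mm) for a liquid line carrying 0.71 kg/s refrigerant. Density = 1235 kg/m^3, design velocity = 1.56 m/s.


A = m_dot / (rho * v) = 0.71 / (1235 * 1.56) = 0.0003685248625 m^2
d = sqrt(4*A/pi) * 1000
d = 21.7 mm

21.7


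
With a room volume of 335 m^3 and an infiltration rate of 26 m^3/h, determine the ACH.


ACH = flow / volume
ACH = 26 / 335
ACH = 0.078

0.078


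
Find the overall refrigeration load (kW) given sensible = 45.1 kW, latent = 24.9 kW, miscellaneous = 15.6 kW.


Q_total = Q_s + Q_l + Q_misc
Q_total = 45.1 + 24.9 + 15.6
Q_total = 85.6 kW

85.6


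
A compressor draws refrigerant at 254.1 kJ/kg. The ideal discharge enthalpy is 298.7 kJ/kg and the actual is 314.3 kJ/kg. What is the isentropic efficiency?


dh_ideal = 298.7 - 254.1 = 44.6 kJ/kg
dh_actual = 314.3 - 254.1 = 60.2 kJ/kg
eta_s = dh_ideal / dh_actual = 44.6 / 60.2
eta_s = 0.7409

0.7409


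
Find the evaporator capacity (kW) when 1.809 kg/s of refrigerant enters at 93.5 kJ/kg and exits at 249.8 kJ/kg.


dh = 249.8 - 93.5 = 156.3 kJ/kg
Q_evap = m_dot * dh = 1.809 * 156.3
Q_evap = 282.75 kW

282.75


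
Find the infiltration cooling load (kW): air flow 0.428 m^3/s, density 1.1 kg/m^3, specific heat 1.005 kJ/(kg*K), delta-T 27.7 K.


Q = V_dot * rho * cp * dT
Q = 0.428 * 1.1 * 1.005 * 27.7
Q = 13.106 kW

13.106


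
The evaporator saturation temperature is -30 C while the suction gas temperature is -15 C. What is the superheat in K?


Superheat = T_suction - T_evap
Superheat = -15 - (-30)
Superheat = 15 K

15


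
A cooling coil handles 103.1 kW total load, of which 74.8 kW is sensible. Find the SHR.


SHR = Q_sensible / Q_total
SHR = 74.8 / 103.1
SHR = 0.726

0.726


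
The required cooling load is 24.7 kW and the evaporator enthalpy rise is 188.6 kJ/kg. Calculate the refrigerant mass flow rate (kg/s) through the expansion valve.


m_dot = Q / dh
m_dot = 24.7 / 188.6
m_dot = 0.131 kg/s

0.131


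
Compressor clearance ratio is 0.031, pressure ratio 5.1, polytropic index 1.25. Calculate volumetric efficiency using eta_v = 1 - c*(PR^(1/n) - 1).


PR^(1/n) = 5.1^(1/1.25) = 3.68176564
eta_v = 1 - 0.031 * (3.68176564 - 1)
eta_v = 0.9169

0.9169


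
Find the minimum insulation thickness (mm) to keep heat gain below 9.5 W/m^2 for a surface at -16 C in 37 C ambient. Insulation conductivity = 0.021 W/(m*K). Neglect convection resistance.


dT = 37 - (-16) = 53 K
thickness = k * dT / q_max * 1000
thickness = 0.021 * 53 / 9.5 * 1000
thickness = 117.2 mm

117.2


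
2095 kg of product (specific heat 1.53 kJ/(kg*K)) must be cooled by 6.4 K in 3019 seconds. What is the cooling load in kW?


Q = m * cp * dT / t
Q = 2095 * 1.53 * 6.4 / 3019
Q = 6.795 kW

6.795


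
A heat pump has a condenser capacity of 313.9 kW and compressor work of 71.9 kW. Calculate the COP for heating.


COP_hp = Q_cond / W
COP_hp = 313.9 / 71.9
COP_hp = 4.366

4.366


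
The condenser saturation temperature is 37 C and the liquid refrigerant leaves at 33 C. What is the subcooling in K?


Subcooling = T_cond - T_liquid
Subcooling = 37 - 33
Subcooling = 4 K

4


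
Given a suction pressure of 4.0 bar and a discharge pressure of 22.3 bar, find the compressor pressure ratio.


PR = P_high / P_low
PR = 22.3 / 4.0
PR = 5.575

5.575


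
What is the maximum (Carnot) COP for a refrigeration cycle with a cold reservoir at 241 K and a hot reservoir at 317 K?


dT = 317 - 241 = 76 K
COP_carnot = T_cold / dT = 241 / 76
COP_carnot = 3.171

3.171


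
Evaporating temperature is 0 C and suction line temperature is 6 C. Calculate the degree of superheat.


Superheat = T_suction - T_evap
Superheat = 6 - (0)
Superheat = 6 K

6


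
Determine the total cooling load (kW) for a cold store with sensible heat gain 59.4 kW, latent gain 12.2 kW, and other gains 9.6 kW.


Q_total = Q_s + Q_l + Q_misc
Q_total = 59.4 + 12.2 + 9.6
Q_total = 81.2 kW

81.2


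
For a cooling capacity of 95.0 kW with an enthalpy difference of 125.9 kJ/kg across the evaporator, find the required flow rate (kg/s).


m_dot = Q / dh
m_dot = 95.0 / 125.9
m_dot = 0.7546 kg/s

0.7546


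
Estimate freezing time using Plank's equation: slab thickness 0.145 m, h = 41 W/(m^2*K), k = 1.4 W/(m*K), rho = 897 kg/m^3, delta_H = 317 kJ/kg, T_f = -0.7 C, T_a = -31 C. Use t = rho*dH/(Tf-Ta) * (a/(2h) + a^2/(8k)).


dT = -0.7 - (-31) = 30.3 K
term1 = a/(2h) = 0.145/(2*41) = 0.001768292683
term2 = a^2/(8k) = 0.145^2/(8*1.4) = 0.001877232143
t = rho*dH*1000/dT * (term1 + term2)
t = 897*317*1000/30.3 * (0.001768292683 + 0.001877232143)
t = 34211 s

34211


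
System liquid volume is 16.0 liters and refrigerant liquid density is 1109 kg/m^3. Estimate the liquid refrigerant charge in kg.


Charge = V * rho / 1000
Charge = 16.0 * 1109 / 1000
Charge = 17.74 kg

17.74


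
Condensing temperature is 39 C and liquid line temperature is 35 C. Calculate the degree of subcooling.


Subcooling = T_cond - T_liquid
Subcooling = 39 - 35
Subcooling = 4 K

4


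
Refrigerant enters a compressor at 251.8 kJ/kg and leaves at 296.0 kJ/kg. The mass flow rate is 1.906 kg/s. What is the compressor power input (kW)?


dh = 296.0 - 251.8 = 44.2 kJ/kg
W = m_dot * dh = 1.906 * 44.2 = 84.25 kW

84.25


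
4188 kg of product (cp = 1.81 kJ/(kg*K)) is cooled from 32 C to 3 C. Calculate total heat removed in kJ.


dT = 32 - (3) = 29 K
Q = m * cp * dT = 4188 * 1.81 * 29
Q = 219828 kJ

219828


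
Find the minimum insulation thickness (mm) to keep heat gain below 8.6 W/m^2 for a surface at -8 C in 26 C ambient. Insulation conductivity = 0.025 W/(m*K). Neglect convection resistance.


dT = 26 - (-8) = 34 K
thickness = k * dT / q_max * 1000
thickness = 0.025 * 34 / 8.6 * 1000
thickness = 98.8 mm

98.8


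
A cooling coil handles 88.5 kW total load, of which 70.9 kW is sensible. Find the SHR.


SHR = Q_sensible / Q_total
SHR = 70.9 / 88.5
SHR = 0.801

0.801


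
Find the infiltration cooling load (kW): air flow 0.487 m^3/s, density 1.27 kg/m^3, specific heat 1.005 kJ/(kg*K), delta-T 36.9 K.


Q = V_dot * rho * cp * dT
Q = 0.487 * 1.27 * 1.005 * 36.9
Q = 22.936 kW

22.936


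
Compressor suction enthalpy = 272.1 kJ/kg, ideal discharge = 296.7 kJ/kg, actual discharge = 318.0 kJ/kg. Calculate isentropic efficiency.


dh_ideal = 296.7 - 272.1 = 24.6 kJ/kg
dh_actual = 318.0 - 272.1 = 45.9 kJ/kg
eta_s = dh_ideal / dh_actual = 24.6 / 45.9
eta_s = 0.5359

0.5359


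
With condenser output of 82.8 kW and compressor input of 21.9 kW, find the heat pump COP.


COP_hp = Q_cond / W
COP_hp = 82.8 / 21.9
COP_hp = 3.781

3.781


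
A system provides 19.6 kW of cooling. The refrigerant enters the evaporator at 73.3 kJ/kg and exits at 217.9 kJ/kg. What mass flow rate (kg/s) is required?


dh = 217.9 - 73.3 = 144.6 kJ/kg
m_dot = Q / dh = 19.6 / 144.6 = 0.1355 kg/s

0.1355


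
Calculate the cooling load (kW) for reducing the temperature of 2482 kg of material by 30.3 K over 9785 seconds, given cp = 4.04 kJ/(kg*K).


Q = m * cp * dT / t
Q = 2482 * 4.04 * 30.3 / 9785
Q = 31.05 kW

31.05


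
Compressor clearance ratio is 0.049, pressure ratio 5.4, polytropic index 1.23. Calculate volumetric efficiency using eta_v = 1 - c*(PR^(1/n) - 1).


PR^(1/n) = 5.4^(1/1.23) = 3.93950886
eta_v = 1 - 0.049 * (3.93950886 - 1)
eta_v = 0.856

0.856


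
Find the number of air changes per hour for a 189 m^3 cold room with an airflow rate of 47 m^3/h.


ACH = flow / volume
ACH = 47 / 189
ACH = 0.249

0.249


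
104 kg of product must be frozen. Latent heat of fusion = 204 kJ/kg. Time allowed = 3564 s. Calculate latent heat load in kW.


Q_lat = m * h_fg / t
Q_lat = 104 * 204 / 3564
Q_lat = 5.95 kW

5.95


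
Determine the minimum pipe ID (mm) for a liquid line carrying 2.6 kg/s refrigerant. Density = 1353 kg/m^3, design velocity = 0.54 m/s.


A = m_dot / (rho * v) = 2.6 / (1353 * 0.54) = 0.003558621445 m^2
d = sqrt(4*A/pi) * 1000
d = 67.3 mm

67.3


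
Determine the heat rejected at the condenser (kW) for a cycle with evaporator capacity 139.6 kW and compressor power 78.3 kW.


Q_cond = Q_evap + W
Q_cond = 139.6 + 78.3
Q_cond = 217.9 kW

217.9


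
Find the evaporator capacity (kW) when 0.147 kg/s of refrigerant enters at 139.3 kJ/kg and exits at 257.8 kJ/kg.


dh = 257.8 - 139.3 = 118.5 kJ/kg
Q_evap = m_dot * dh = 0.147 * 118.5
Q_evap = 17.42 kW

17.42


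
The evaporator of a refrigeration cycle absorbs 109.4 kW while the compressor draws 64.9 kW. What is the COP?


COP = Q_evap / W
COP = 109.4 / 64.9
COP = 1.686

1.686


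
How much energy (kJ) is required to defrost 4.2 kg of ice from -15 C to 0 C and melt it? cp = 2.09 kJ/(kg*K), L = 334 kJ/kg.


Sensible heat = cp * dT = 2.09 * 15 = 31.35 kJ/kg
Total per kg = 31.35 + 334 = 365.35 kJ/kg
Q = m * total = 4.2 * 365.35
Q = 1534.5 kJ

1534.5


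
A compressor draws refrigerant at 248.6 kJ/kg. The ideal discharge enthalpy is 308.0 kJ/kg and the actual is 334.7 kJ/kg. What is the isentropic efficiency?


dh_ideal = 308.0 - 248.6 = 59.4 kJ/kg
dh_actual = 334.7 - 248.6 = 86.1 kJ/kg
eta_s = dh_ideal / dh_actual = 59.4 / 86.1
eta_s = 0.6899

0.6899


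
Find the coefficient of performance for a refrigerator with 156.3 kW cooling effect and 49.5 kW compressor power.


COP = Q_evap / W
COP = 156.3 / 49.5
COP = 3.158

3.158


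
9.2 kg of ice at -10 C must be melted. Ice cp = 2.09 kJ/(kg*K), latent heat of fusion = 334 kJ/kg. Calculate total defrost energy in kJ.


Sensible heat = cp * dT = 2.09 * 10 = 20.9 kJ/kg
Total per kg = 20.9 + 334 = 354.9 kJ/kg
Q = m * total = 9.2 * 354.9
Q = 3265.1 kJ

3265.1


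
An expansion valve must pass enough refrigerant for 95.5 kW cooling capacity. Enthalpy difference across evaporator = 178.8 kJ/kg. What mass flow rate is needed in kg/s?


m_dot = Q / dh
m_dot = 95.5 / 178.8
m_dot = 0.5341 kg/s

0.5341


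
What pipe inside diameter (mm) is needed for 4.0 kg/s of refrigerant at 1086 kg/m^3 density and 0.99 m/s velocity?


A = m_dot / (rho * v) = 4.0 / (1086 * 0.99) = 0.003720445709 m^2
d = sqrt(4*A/pi) * 1000
d = 68.8 mm

68.8


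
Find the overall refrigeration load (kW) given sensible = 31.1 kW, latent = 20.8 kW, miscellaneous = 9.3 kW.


Q_total = Q_s + Q_l + Q_misc
Q_total = 31.1 + 20.8 + 9.3
Q_total = 61.2 kW

61.2


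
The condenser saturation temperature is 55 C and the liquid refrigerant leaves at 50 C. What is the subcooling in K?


Subcooling = T_cond - T_liquid
Subcooling = 55 - 50
Subcooling = 5 K

5


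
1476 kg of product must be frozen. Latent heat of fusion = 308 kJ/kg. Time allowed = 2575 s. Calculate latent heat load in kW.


Q_lat = m * h_fg / t
Q_lat = 1476 * 308 / 2575
Q_lat = 176.55 kW

176.55


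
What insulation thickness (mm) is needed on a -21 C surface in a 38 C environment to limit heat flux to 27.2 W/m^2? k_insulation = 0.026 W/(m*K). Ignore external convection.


dT = 38 - (-21) = 59 K
thickness = k * dT / q_max * 1000
thickness = 0.026 * 59 / 27.2 * 1000
thickness = 56.4 mm

56.4


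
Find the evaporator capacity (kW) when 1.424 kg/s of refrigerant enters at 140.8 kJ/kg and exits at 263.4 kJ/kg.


dh = 263.4 - 140.8 = 122.6 kJ/kg
Q_evap = m_dot * dh = 1.424 * 122.6
Q_evap = 174.58 kW

174.58


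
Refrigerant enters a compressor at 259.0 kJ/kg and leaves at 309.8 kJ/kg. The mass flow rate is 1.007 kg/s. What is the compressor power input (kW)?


dh = 309.8 - 259.0 = 50.8 kJ/kg
W = m_dot * dh = 1.007 * 50.8 = 51.16 kW

51.16


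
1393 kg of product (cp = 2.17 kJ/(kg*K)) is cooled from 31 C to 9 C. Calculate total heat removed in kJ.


dT = 31 - (9) = 22 K
Q = m * cp * dT = 1393 * 2.17 * 22
Q = 66502 kJ

66502


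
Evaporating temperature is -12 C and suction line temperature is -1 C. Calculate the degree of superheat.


Superheat = T_suction - T_evap
Superheat = -1 - (-12)
Superheat = 11 K

11


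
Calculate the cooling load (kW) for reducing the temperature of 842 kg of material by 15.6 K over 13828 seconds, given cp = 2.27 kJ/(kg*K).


Q = m * cp * dT / t
Q = 842 * 2.27 * 15.6 / 13828
Q = 2.156 kW

2.156


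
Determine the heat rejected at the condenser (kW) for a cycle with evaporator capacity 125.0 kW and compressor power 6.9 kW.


Q_cond = Q_evap + W
Q_cond = 125.0 + 6.9
Q_cond = 131.9 kW

131.9


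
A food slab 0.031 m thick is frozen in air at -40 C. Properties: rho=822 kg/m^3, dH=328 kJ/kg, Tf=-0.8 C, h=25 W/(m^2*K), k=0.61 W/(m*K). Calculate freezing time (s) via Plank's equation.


dT = -0.8 - (-40) = 39.2 K
term1 = a/(2h) = 0.031/(2*25) = 0.00062
term2 = a^2/(8k) = 0.031^2/(8*0.61) = 0.0001969262295
t = rho*dH*1000/dT * (term1 + term2)
t = 822*328*1000/39.2 * (0.00062 + 0.0001969262295)
t = 5619 s

5619


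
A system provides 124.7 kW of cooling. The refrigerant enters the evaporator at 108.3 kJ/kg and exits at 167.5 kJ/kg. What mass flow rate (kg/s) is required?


dh = 167.5 - 108.3 = 59.2 kJ/kg
m_dot = Q / dh = 124.7 / 59.2 = 2.1064 kg/s

2.1064


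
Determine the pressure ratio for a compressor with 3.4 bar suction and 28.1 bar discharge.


PR = P_high / P_low
PR = 28.1 / 3.4
PR = 8.265

8.265


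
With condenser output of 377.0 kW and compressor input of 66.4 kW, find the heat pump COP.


COP_hp = Q_cond / W
COP_hp = 377.0 / 66.4
COP_hp = 5.678

5.678


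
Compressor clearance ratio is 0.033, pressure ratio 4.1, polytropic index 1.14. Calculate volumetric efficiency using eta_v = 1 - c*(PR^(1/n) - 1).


PR^(1/n) = 4.1^(1/1.14) = 3.44770183
eta_v = 1 - 0.033 * (3.44770183 - 1)
eta_v = 0.9192

0.9192


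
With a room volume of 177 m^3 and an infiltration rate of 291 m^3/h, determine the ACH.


ACH = flow / volume
ACH = 291 / 177
ACH = 1.644

1.644


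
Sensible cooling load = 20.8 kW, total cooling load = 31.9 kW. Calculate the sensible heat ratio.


SHR = Q_sensible / Q_total
SHR = 20.8 / 31.9
SHR = 0.652

0.652


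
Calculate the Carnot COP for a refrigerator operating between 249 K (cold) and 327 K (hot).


dT = 327 - 249 = 78 K
COP_carnot = T_cold / dT = 249 / 78
COP_carnot = 3.192

3.192


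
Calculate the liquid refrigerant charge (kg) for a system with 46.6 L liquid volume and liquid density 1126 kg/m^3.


Charge = V * rho / 1000
Charge = 46.6 * 1126 / 1000
Charge = 52.47 kg

52.47


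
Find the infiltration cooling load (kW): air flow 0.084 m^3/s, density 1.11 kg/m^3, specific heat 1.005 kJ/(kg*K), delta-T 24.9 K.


Q = V_dot * rho * cp * dT
Q = 0.084 * 1.11 * 1.005 * 24.9
Q = 2.333 kW

2.333


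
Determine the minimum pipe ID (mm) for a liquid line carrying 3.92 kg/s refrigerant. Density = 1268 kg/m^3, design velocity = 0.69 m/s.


A = m_dot / (rho * v) = 3.92 / (1268 * 0.69) = 0.004480409637 m^2
d = sqrt(4*A/pi) * 1000
d = 75.5 mm

75.5


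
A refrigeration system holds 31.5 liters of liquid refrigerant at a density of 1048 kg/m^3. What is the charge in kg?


Charge = V * rho / 1000
Charge = 31.5 * 1048 / 1000
Charge = 33.01 kg

33.01


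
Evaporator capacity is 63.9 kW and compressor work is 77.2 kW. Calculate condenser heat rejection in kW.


Q_cond = Q_evap + W
Q_cond = 63.9 + 77.2
Q_cond = 141.1 kW

141.1


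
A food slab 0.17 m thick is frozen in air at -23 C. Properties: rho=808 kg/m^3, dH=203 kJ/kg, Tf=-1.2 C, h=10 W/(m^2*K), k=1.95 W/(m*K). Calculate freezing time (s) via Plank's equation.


dT = -1.2 - (-23) = 21.8 K
term1 = a/(2h) = 0.17/(2*10) = 0.0085
term2 = a^2/(8k) = 0.17^2/(8*1.95) = 0.001852564103
t = rho*dH*1000/dT * (term1 + term2)
t = 808*203*1000/21.8 * (0.0085 + 0.001852564103)
t = 77893 s

77893


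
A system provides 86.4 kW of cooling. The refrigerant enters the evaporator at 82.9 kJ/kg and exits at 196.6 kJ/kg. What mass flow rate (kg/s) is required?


dh = 196.6 - 82.9 = 113.7 kJ/kg
m_dot = Q / dh = 86.4 / 113.7 = 0.7599 kg/s

0.7599


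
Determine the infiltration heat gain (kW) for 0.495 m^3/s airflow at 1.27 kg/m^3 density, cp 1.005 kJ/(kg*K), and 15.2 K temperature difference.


Q = V_dot * rho * cp * dT
Q = 0.495 * 1.27 * 1.005 * 15.2
Q = 9.603 kW

9.603


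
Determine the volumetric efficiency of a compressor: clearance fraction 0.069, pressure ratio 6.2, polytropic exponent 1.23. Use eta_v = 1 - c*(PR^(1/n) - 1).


PR^(1/n) = 6.2^(1/1.23) = 4.4077899
eta_v = 1 - 0.069 * (4.4077899 - 1)
eta_v = 0.7649

0.7649


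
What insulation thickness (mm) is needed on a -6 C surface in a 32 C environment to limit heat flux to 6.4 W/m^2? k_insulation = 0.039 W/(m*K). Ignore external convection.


dT = 32 - (-6) = 38 K
thickness = k * dT / q_max * 1000
thickness = 0.039 * 38 / 6.4 * 1000
thickness = 231.6 mm

231.6


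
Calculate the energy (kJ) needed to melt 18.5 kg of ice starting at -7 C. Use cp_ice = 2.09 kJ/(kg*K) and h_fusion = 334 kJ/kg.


Sensible heat = cp * dT = 2.09 * 7 = 14.63 kJ/kg
Total per kg = 14.63 + 334 = 348.63 kJ/kg
Q = m * total = 18.5 * 348.63
Q = 6449.7 kJ

6449.7


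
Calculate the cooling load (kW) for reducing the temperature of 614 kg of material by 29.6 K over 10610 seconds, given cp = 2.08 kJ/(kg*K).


Q = m * cp * dT / t
Q = 614 * 2.08 * 29.6 / 10610
Q = 3.563 kW

3.563


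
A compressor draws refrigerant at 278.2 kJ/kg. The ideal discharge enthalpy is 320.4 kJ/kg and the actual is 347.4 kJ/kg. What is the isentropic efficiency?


dh_ideal = 320.4 - 278.2 = 42.2 kJ/kg
dh_actual = 347.4 - 278.2 = 69.2 kJ/kg
eta_s = dh_ideal / dh_actual = 42.2 / 69.2
eta_s = 0.6098

0.6098


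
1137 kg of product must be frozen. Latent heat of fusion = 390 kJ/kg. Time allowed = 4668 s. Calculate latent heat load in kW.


Q_lat = m * h_fg / t
Q_lat = 1137 * 390 / 4668
Q_lat = 94.99 kW

94.99


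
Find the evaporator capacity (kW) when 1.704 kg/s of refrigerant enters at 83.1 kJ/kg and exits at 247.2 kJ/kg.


dh = 247.2 - 83.1 = 164.1 kJ/kg
Q_evap = m_dot * dh = 1.704 * 164.1
Q_evap = 279.63 kW

279.63


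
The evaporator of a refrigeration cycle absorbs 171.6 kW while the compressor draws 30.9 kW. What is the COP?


COP = Q_evap / W
COP = 171.6 / 30.9
COP = 5.553

5.553


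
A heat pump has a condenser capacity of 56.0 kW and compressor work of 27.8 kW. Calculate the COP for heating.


COP_hp = Q_cond / W
COP_hp = 56.0 / 27.8
COP_hp = 2.014

2.014


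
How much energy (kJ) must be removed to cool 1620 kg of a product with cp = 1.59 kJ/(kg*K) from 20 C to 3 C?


dT = 20 - (3) = 17 K
Q = m * cp * dT = 1620 * 1.59 * 17
Q = 43789 kJ

43789


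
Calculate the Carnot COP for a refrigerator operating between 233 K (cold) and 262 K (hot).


dT = 262 - 233 = 29 K
COP_carnot = T_cold / dT = 233 / 29
COP_carnot = 8.034

8.034


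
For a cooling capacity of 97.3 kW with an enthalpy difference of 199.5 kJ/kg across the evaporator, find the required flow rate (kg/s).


m_dot = Q / dh
m_dot = 97.3 / 199.5
m_dot = 0.4877 kg/s

0.4877


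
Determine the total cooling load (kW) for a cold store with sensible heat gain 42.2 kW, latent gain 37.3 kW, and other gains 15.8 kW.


Q_total = Q_s + Q_l + Q_misc
Q_total = 42.2 + 37.3 + 15.8
Q_total = 95.3 kW

95.3


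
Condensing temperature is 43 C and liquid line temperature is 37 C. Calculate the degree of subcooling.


Subcooling = T_cond - T_liquid
Subcooling = 43 - 37
Subcooling = 6 K

6


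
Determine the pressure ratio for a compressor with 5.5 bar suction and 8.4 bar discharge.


PR = P_high / P_low
PR = 8.4 / 5.5
PR = 1.527

1.527


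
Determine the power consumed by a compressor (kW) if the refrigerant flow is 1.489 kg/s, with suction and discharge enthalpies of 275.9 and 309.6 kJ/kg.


dh = 309.6 - 275.9 = 33.7 kJ/kg
W = m_dot * dh = 1.489 * 33.7 = 50.18 kW

50.18


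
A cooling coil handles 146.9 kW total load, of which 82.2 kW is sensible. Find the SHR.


SHR = Q_sensible / Q_total
SHR = 82.2 / 146.9
SHR = 0.56

0.56


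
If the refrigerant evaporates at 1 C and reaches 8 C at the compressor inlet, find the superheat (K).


Superheat = T_suction - T_evap
Superheat = 8 - (1)
Superheat = 7 K

7


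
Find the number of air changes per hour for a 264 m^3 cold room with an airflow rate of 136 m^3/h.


ACH = flow / volume
ACH = 136 / 264
ACH = 0.515

0.515


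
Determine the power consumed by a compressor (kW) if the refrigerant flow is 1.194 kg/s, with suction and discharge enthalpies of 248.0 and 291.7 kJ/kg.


dh = 291.7 - 248.0 = 43.7 kJ/kg
W = m_dot * dh = 1.194 * 43.7 = 52.18 kW

52.18


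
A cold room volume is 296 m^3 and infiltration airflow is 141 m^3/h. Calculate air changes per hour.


ACH = flow / volume
ACH = 141 / 296
ACH = 0.476

0.476


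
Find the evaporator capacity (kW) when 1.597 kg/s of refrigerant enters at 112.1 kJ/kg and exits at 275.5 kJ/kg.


dh = 275.5 - 112.1 = 163.4 kJ/kg
Q_evap = m_dot * dh = 1.597 * 163.4
Q_evap = 260.95 kW

260.95


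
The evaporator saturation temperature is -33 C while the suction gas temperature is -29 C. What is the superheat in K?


Superheat = T_suction - T_evap
Superheat = -29 - (-33)
Superheat = 4 K

4


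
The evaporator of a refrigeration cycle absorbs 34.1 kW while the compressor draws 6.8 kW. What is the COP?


COP = Q_evap / W
COP = 34.1 / 6.8
COP = 5.015

5.015


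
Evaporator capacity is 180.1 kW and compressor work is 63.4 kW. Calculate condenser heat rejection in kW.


Q_cond = Q_evap + W
Q_cond = 180.1 + 63.4
Q_cond = 243.5 kW

243.5


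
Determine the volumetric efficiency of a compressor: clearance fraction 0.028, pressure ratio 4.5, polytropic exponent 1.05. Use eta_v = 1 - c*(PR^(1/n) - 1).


PR^(1/n) = 4.5^(1/1.05) = 4.18896909
eta_v = 1 - 0.028 * (4.18896909 - 1)
eta_v = 0.9107

0.9107


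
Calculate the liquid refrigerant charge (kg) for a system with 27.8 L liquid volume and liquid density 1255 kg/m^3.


Charge = V * rho / 1000
Charge = 27.8 * 1255 / 1000
Charge = 34.89 kg

34.89


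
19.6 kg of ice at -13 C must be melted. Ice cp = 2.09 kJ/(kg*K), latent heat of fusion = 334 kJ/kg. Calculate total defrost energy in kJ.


Sensible heat = cp * dT = 2.09 * 13 = 27.17 kJ/kg
Total per kg = 27.17 + 334 = 361.17 kJ/kg
Q = m * total = 19.6 * 361.17
Q = 7078.9 kJ

7078.9


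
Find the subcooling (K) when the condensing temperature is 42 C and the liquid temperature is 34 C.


Subcooling = T_cond - T_liquid
Subcooling = 42 - 34
Subcooling = 8 K

8


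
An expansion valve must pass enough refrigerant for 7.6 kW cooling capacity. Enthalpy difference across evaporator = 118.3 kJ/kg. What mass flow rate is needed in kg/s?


m_dot = Q / dh
m_dot = 7.6 / 118.3
m_dot = 0.0642 kg/s

0.0642


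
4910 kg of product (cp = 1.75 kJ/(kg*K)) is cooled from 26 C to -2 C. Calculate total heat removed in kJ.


dT = 26 - (-2) = 28 K
Q = m * cp * dT = 4910 * 1.75 * 28
Q = 240590 kJ

240590


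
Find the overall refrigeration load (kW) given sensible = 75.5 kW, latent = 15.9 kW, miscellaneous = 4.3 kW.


Q_total = Q_s + Q_l + Q_misc
Q_total = 75.5 + 15.9 + 4.3
Q_total = 95.7 kW

95.7


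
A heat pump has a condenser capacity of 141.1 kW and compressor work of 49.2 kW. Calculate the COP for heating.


COP_hp = Q_cond / W
COP_hp = 141.1 / 49.2
COP_hp = 2.868

2.868


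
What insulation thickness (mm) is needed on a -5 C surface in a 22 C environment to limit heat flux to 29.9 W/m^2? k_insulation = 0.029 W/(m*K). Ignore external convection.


dT = 22 - (-5) = 27 K
thickness = k * dT / q_max * 1000
thickness = 0.029 * 27 / 29.9 * 1000
thickness = 26.2 mm

26.2


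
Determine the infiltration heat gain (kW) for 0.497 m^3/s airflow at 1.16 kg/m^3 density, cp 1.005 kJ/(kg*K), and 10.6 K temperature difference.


Q = V_dot * rho * cp * dT
Q = 0.497 * 1.16 * 1.005 * 10.6
Q = 6.142 kW

6.142


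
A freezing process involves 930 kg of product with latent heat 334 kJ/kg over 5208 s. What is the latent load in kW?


Q_lat = m * h_fg / t
Q_lat = 930 * 334 / 5208
Q_lat = 59.64 kW

59.64


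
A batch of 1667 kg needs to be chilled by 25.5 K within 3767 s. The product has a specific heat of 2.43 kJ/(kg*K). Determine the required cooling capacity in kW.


Q = m * cp * dT / t
Q = 1667 * 2.43 * 25.5 / 3767
Q = 27.421 kW

27.421


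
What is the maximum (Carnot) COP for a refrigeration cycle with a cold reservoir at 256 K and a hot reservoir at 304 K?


dT = 304 - 256 = 48 K
COP_carnot = T_cold / dT = 256 / 48
COP_carnot = 5.333

5.333


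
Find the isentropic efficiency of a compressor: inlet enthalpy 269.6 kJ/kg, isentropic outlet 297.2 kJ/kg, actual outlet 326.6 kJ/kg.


dh_ideal = 297.2 - 269.6 = 27.6 kJ/kg
dh_actual = 326.6 - 269.6 = 57.0 kJ/kg
eta_s = dh_ideal / dh_actual = 27.6 / 57.0
eta_s = 0.4842

0.4842


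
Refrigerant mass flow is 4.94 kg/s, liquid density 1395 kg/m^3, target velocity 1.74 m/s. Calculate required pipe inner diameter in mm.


A = m_dot / (rho * v) = 4.94 / (1395 * 1.74) = 0.002035183125 m^2
d = sqrt(4*A/pi) * 1000
d = 50.9 mm

50.9


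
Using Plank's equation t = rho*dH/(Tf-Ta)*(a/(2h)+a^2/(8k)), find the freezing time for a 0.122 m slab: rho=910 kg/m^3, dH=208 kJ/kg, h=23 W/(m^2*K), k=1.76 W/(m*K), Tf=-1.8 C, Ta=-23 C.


dT = -1.8 - (-23) = 21.2 K
term1 = a/(2h) = 0.122/(2*23) = 0.002652173913
term2 = a^2/(8k) = 0.122^2/(8*1.76) = 0.001057102273
t = rho*dH*1000/dT * (term1 + term2)
t = 910*208*1000/21.2 * (0.002652173913 + 0.001057102273)
t = 33118 s

33118


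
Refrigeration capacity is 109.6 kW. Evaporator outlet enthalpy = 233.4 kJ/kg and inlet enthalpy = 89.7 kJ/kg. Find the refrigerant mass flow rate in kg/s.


dh = 233.4 - 89.7 = 143.7 kJ/kg
m_dot = Q / dh = 109.6 / 143.7 = 0.7627 kg/s

0.7627


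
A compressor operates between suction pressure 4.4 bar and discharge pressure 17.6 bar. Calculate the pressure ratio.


PR = P_high / P_low
PR = 17.6 / 4.4
PR = 4.0

4.0
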